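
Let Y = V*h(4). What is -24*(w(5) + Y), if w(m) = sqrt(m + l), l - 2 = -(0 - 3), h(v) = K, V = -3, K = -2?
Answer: -144 - 24*sqrt(10) ≈ -219.89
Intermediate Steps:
h(v) = -2
l = 5 (l = 2 - (0 - 3) = 2 - 1*(-3) = 2 + 3 = 5)
w(m) = sqrt(5 + m) (w(m) = sqrt(m + 5) = sqrt(5 + m))
Y = 6 (Y = -3*(-2) = 6)
-24*(w(5) + Y) = -24*(sqrt(5 + 5) + 6) = -24*(sqrt(10) + 6) = -24*(6 + sqrt(10)) = -144 - 24*sqrt(10)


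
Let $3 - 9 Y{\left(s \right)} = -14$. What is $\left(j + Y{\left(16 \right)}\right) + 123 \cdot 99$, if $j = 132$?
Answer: $\frac{110798}{9} \approx 12311.0$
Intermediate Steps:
$Y{\left(s \right)} = \frac{17}{9}$ ($Y{\left(s \right)} = \frac{1}{3} - - \frac{14}{9} = \frac{1}{3} + \frac{14}{9} = \frac{17}{9}$)
$\left(j + Y{\left(16 \right)}\right) + 123 \cdot 99 = \left(132 + \frac{17}{9}\right) + 123 \cdot 99 = \frac{1205}{9} + 12177 = \frac{110798}{9}$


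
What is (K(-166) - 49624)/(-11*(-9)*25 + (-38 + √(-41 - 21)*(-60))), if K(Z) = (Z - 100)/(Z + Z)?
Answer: -20074668087/1022920054 - 247123530*I*√62/511460027 ≈ -19.625 - 3.8045*I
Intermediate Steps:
K(Z) = (-100 + Z)/(2*Z) (K(Z) = (-100 + Z)/((2*Z)) = (-100 + Z)*(1/(2*Z)) = (-100 + Z)/(2*Z))
(K(-166) - 49624)/(-11*(-9)*25 + (-38 + √(-41 - 21)*(-60))) = ((½)*(-100 - 166)/(-166) - 49624)/(-11*(-9)*25 + (-38 + √(-41 - 21)*(-60))) = ((½)*(-1/166)*(-266) - 49624)/(99*25 + (-38 + √(-62)*(-60))) = (133/166 - 49624)/(2475 + (-38 + (I*√62)*(-60))) = -8237451/(166*(2475 + (-38 - 60*I*√62))) = -8237451/(166*(2437 - 60*I*√62))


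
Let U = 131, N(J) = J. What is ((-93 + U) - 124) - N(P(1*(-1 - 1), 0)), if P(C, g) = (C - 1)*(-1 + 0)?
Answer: -89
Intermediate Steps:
P(C, g) = 1 - C (P(C, g) = (-1 + C)*(-1) = 1 - C)
((-93 + U) - 124) - N(P(1*(-1 - 1), 0)) = ((-93 + 131) - 124) - (1 - (-1 - 1)) = (38 - 124) - (1 - (-2)) = -86 - (1 - 1*(-2)) = -86 - (1 + 2) = -86 - 1*3 = -86 - 3 = -89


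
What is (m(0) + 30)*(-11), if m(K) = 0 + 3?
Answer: -363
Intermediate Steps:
m(K) = 3
(m(0) + 30)*(-11) = (3 + 30)*(-11) = 33*(-11) = -363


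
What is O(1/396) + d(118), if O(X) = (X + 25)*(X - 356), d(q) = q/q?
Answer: -1395636659/156816 ≈ -8899.8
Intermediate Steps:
d(q) = 1
O(X) = (-356 + X)*(25 + X) (O(X) = (25 + X)*(-356 + X) = (-356 + X)*(25 + X))
O(1/396) + d(118) = (-8900 + (1/396)² - 331/396) + 1 = (-8900 + (1/396)² - 331*1/396) + 1 = (-8900 + 1/156816 - 331/396) + 1 = -1395793475/156816 + 1 = -1395636659/156816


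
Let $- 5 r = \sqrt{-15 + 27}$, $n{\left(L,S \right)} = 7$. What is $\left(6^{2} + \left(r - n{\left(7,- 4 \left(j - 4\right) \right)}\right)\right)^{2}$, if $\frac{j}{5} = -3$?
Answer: $\frac{21037}{25} - \frac{116 \sqrt{3}}{5} \approx 801.3$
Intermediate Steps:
$j = -15$ ($j = 5 \left(-3\right) = -15$)
$r = - \frac{2 \sqrt{3}}{5}$ ($r = - \frac{\sqrt{-15 + 27}}{5} = - \frac{\sqrt{12}}{5} = - \frac{2 \sqrt{3}}{5} \approx -0.69282$)
$\left(6^{2} + \left(r - n{\left(7,- 4 \left(j - 4\right) \right)}\right)\right)^{2} = \left(6^{2} - \left(7 + \frac{2 \sqrt{3}}{5}\right)\right)^{2} = \left(36 - \left(7 + \frac{2 \sqrt{3}}{5}\right)\right)^{2} = \left(29 - \frac{2 \sqrt{3}}{5}\right)^{2}$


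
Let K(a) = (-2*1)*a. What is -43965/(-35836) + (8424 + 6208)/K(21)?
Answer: -261252911/752556 ≈ -347.15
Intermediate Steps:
K(a) = -2*a
-43965/(-35836) + (8424 + 6208)/K(21) = -43965/(-35836) + (8424 + 6208)/((-2*21)) = -43965*(-1/35836) + 14632/(-42) = 43965/35836 + 14632*(-1/42) = 43965/35836 - 7316/21 = -261252911/752556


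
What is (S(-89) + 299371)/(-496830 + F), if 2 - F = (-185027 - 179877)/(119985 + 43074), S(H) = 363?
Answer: -24437163153/40505955974 ≈ -0.60330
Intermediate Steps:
F = 691022/163059 (F = 2 - (-185027 - 179877)/(119985 + 43074) = 2 - (-364904)/163059 = 2 - 1*(-364904/163059) = 2 + 364904/163059 = 691022/163059 ≈ 4.2379)
(S(-89) + 299371)/(-496830 + F) = (363 + 299371)/(-496830 + 691022/163059) = 299734/(-81011911948/163059) = 299734*(-163059/81011911948) = -24437163153/40505955974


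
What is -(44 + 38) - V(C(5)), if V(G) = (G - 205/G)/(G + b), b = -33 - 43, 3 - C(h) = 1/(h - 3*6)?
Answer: -209499/2528 ≈ -82.871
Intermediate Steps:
C(h) = 3 - 1/(-18 + h) (C(h) = 3 - 1/(h - 3*6) = 3 - 1/(h - 18) = 3 - 1/(-18 + h))
b = -76
V(G) = (G - 205/G)/(-76 + G) (V(G) = (G - 205/G)/(G - 76) = (G - 205/G)/(-76 + G))
-(44 + 38) - V(C(5)) = -(44 + 38) - (-205 + ((-55 + 3*5)/(-18 + 5))²)/(((-55 + 3*5)/(-18 + 5))*(-76 + (-55 + 3*5)/(-18 + 5))) = -1*82 - (-205 + ((-55 + 15)/(-13))²)/(((-55 + 15)/(-13))*(-76 + (-55 + 15)/(-13))) = -82 - (-205 + (-1/13*(-40))²)/(((-1/13*(-40)))*(-76 - 1/13*(-40))) = -82 - (-205 + (40/13)²)/(40/13*(-76 + 40/13)) = -82 - 13*(-205 + 1600/169)/(40*(-948/13)) = -82 - 13*(-13)*(-33045)/(40*948*169) = -82 - 1*2203/2528 = -82 - 2203/2528 = -209499/2528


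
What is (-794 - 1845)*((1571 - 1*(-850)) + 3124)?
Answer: -14633255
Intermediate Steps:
(-794 - 1845)*((1571 - 1*(-850)) + 3124) = -2639*((1571 + 850) + 3124) = -2639*(2421 + 3124) = -2639*5545 = -14633255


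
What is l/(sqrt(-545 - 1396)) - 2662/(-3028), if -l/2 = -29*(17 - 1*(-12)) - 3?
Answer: 1331/1514 - 1688*I*sqrt(1941)/1941 ≈ 0.87913 - 38.314*I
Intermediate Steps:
l = 1688 (l = -2*(-29*(17 - 1*(-12)) - 3) = -2*(-29*(17 + 12) - 3) = -2*(-29*29 - 3) = -2*(-841 - 3) = -2*(-844) = 1688)
l/(sqrt(-545 - 1396)) - 2662/(-3028) = 1688/(sqrt(-545 - 1396)) - 2662/(-3028) = 1688/(sqrt(-1941)) - 2662*(-1/3028) = 1688/((I*sqrt(1941))) + 1331/1514 = 1688*(-I*sqrt(1941)/1941) + 1331/1514 = -1688*I*sqrt(1941)/1941 + 1331/1514 = 1331/1514 - 1688*I*sqrt(1941)/1941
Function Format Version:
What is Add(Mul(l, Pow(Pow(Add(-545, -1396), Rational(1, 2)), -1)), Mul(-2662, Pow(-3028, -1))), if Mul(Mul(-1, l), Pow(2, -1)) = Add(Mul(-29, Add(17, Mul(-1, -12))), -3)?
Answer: Add(Rational(1331, 1514), Mul(Rational(-1688, 1941), I, Pow(1941, Rational(1, 2)))) ≈ Add(0.87913, Mul(-38.314, I))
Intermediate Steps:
l = 1688 (l = Mul(-2, Add(Mul(-29, Add(17, Mul(-1, -12))), -3)) = Mul(-2, Add(Mul(-29, Add(17, 12)), -3)) = Mul(-2, Add(Mul(-29, 29), -3)) = Mul(-2, Add(-841, -3)) = Mul(-2, -844) = 1688)
Add(Mul(l, Pow(Pow(Add(-545, -1396), Rational(1, 2)), -1)), Mul(-2662, Pow(-3028, -1))) = Add(Mul(1688, Pow(Pow(Add(-545, -1396), Rational(1, 2)), -1)), Mul(-2662, Pow(-3028, -1))) = Add(Mul(1688, Pow(Pow(-1941, Rational(1, 2)), -1)), Mul(-2662, Rational(-1, 3028))) = Add(Mul(1688, Pow(Mul(I, Pow(1941, Rational(1, 2))), -1)), Rational(1331, 1514)) = Add(Mul(1688, Mul(Rational(-1, 1941), I, Pow(1941, Rational(1, 2)))), Rational(1331, 1514)) = Add(Mul(Rational(-1688, 1941), I, Pow(1941, Rational(1, 2))), Rational(1331, 1514)) = Add(Rational(1331, 1514), Mul(Rational(-1688, 1941), I, Pow(1941, Rational(1, 2))))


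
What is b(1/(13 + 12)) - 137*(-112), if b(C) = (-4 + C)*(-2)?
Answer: 383798/25 ≈ 15352.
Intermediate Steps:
b(C) = 8 - 2*C
b(1/(13 + 12)) - 137*(-112) = (8 - 2/(13 + 12)) - 137*(-112) = (8 - 2/25) + 15344 = 198/25 + 15344 = 383798/25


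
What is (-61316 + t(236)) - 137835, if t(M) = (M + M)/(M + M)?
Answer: -199150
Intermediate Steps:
t(M) = 1 (t(M) = (2*M)/((2*M)) = (2*M)*(1/(2*M)) = 1)
(-61316 + t(236)) - 137835 = (-61316 + 1) - 137835 = -61315 - 137835 = -199150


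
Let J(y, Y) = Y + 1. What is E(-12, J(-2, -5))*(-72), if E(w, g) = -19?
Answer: 1368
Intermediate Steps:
J(y, Y) = 1 + Y
E(-12, J(-2, -5))*(-72) = -19*(-72) = 1368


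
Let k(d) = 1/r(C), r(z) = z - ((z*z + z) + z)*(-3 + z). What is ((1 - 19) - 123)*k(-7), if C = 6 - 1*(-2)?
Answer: 141/392 ≈ 0.35969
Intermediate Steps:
C = 8 (C = 6 + 2 = 8)
r(z) = z - (-3 + z)*(z² + 2*z) (r(z) = z - ((z² + z) + z)*(-3 + z) = z - ((z + z²) + z)*(-3 + z) = z - (z² + 2*z)*(-3 + z) = z - (-3 + z)*(z² + 2*z))
k(d) = -1/392 (k(d) = 1/(8*(7 + 8 - 1*8²)) = 1/(8*(7 + 8 - 1*64)) = 1/(8*(7 + 8 - 64)) = 1/(8*(-49)) = 1/(-392) = -1/392)
((1 - 19) - 123)*k(-7) = ((1 - 19) - 123)*(-1/392) = (-18 - 123)*(-1/392) = -141*(-1/392) = 141/392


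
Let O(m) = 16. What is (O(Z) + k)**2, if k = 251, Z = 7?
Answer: 71289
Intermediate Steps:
(O(Z) + k)**2 = (16 + 251)**2 = 267**2 = 71289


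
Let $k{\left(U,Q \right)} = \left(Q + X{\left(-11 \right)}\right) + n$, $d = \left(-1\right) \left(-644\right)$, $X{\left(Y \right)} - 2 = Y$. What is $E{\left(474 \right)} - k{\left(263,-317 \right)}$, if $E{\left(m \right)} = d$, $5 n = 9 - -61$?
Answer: $956$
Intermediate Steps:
$X{\left(Y \right)} = 2 + Y$
$d = 644$
$n = 14$ ($n = \frac{9 - -61}{5} = \frac{9 + 61}{5} = \frac{1}{5} \cdot 70 = 14$)
$E{\left(m \right)} = 644$
$k{\left(U,Q \right)} = 5 + Q$ ($k{\left(U,Q \right)} = \left(Q + \left(2 - 11\right)\right) + 14 = \left(Q - 9\right) + 14 = \left(-9 + Q\right) + 14 = 5 + Q$)
$E{\left(474 \right)} - k{\left(263,-317 \right)} = 644 - \left(5 - 317\right) = 644 - -312 = 644 + 312 = 956$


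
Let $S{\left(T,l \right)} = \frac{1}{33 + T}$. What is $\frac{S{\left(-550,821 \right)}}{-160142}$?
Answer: $\frac{1}{82793414} \approx 1.2078 \cdot 10^{-8}$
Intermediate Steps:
$\frac{S{\left(-550,821 \right)}}{-160142} = \frac{1}{\left(33 - 550\right) \left(-160142\right)} = \frac{1}{-517} \left(- \frac{1}{160142}\right) = \left(- \frac{1}{517}\right) \left(- \frac{1}{160142}\right) = \frac{1}{82793414}$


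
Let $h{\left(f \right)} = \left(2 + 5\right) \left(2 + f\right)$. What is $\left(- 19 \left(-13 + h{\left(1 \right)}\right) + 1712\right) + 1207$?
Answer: $2767$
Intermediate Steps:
$h{\left(f \right)} = 14 + 7 f$ ($h{\left(f \right)} = 7 \left(2 + f\right) = 14 + 7 f$)
$\left(- 19 \left(-13 + h{\left(1 \right)}\right) + 1712\right) + 1207 = \left(- 19 \left(-13 + \left(14 + 7 \cdot 1\right)\right) + 1712\right) + 1207 = \left(- 19 \left(-13 + \left(14 + 7\right)\right) + 1712\right) + 1207 = \left(- 19 \left(-13 + 21\right) + 1712\right) + 1207 = \left(\left(-19\right) 8 + 1712\right) + 1207 = \left(-152 + 1712\right) + 1207 = 1560 + 1207 = 2767$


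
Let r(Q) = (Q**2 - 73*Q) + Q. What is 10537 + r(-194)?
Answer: 62141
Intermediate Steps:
r(Q) = Q**2 - 72*Q
10537 + r(-194) = 10537 - 194*(-72 - 194) = 10537 - 194*(-266) = 10537 + 51604 = 62141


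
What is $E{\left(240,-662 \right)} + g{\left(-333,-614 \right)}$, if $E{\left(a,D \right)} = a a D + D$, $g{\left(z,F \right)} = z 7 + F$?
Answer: $-38134807$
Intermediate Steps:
$g{\left(z,F \right)} = F + 7 z$ ($g{\left(z,F \right)} = 7 z + F = F + 7 z$)
$E{\left(a,D \right)} = D + D a^{2}$ ($E{\left(a,D \right)} = a^{2} D + D = D a^{2} + D = D + D a^{2}$)
$E{\left(240,-662 \right)} + g{\left(-333,-614 \right)} = - 662 \left(1 + 240^{2}\right) + \left(-614 + 7 \left(-333\right)\right) = - 662 \left(1 + 57600\right) - 2945 = \left(-662\right) 57601 - 2945 = -38131862 - 2945 = -38134807$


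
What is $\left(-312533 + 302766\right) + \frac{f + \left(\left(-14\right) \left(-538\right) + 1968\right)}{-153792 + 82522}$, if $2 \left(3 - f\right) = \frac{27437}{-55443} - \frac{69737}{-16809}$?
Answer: $- \frac{108121291042247252}{11069910441915} \approx -9767.1$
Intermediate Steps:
$f = \frac{364401394}{310647129}$ ($f = 3 - \frac{\frac{27437}{-55443} - \frac{69737}{-16809}}{2} = 3 - \frac{27437 \left(- \frac{1}{55443}\right) - - \frac{69737}{16809}}{2} = 3 - \frac{- \frac{27437}{55443} + \frac{69737}{16809}}{2} = 3 - \frac{567539993}{310647129} = \frac{364401394}{310647129} \approx 1.173$)
$\left(-312533 + 302766\right) + \frac{f + \left(\left(-14\right) \left(-538\right) + 1968\right)}{-153792 + 82522} = \left(-312533 + 302766\right) + \frac{\frac{364401394}{310647129} + \left(\left(-14\right) \left(-538\right) + 1968\right)}{-153792 + 82522} = -9767 + \frac{\frac{364401394}{310647129} + \left(7532 + 1968\right)}{-71270} = -9767 + \left(\frac{364401394}{310647129} + 9500\right) \left(- \frac{1}{71270}\right) = -9767 + \frac{2951512126894}{310647129} \left(- \frac{1}{71270}\right) = -9767 - \frac{1475756063447}{11069910441915} = - \frac{108121291042247252}{11069910441915}$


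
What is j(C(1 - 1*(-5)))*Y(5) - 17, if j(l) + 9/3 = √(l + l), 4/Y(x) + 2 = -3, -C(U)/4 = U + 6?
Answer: -73/5 - 16*I*√6/5 ≈ -14.6 - 7.8384*I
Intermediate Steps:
C(U) = -24 - 4*U (C(U) = -4*(U + 6) = -4*(6 + U) = -24 - 4*U)
Y(x) = -⅘ (Y(x) = 4/(-2 - 3) = 4/(-5) = 4*(-⅕) = -⅘)
j(l) = -3 + √2*√l (j(l) = -3 + √(l + l) = -3 + √(2*l) = -3 + √2*√l)
j(C(1 - 1*(-5)))*Y(5) - 17 = (-3 + √2*√(-24 - 4*(1 - 1*(-5))))*(-⅘) - 17 = (-3 + √2*√(-24 - 4*(1 + 5)))*(-⅘) - 17 = (-3 + √2*√(-24 - 4*6))*(-⅘) - 17 = (-3 + √2*√(-24 - 24))*(-⅘) - 17 = (-3 + √2*√(-48))*(-⅘) - 17 = (-3 + √2*(4*I*√3))*(-⅘) - 17 = (-3 + 4*I*√6)*(-⅘) - 17 = (12/5 - 16*I*√6/5) - 17 = -73/5 - 16*I*√6/5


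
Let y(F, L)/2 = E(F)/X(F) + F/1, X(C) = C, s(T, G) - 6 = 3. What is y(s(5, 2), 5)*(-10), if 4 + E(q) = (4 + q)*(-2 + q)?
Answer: -1120/3 ≈ -373.33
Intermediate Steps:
E(q) = -4 + (-2 + q)*(4 + q) (E(q) = -4 + (4 + q)*(-2 + q) = -4 + (-2 + q)*(4 + q))
s(T, G) = 9 (s(T, G) = 6 + 3 = 9)
y(F, L) = 2*F + 2*(-12 + F² + 2*F)/F (y(F, L) = 2*((-12 + F² + 2*F)/F + F/1) = 2*((-12 + F² + 2*F)/F + F*1) = 2*((-12 + F² + 2*F)/F + F) = 2*(F + (-12 + F² + 2*F)/F) = 2*F + 2*(-12 + F² + 2*F)/F)
y(s(5, 2), 5)*(-10) = (4 - 24/9 + 4*9)*(-10) = (4 - 24*⅑ + 36)*(-10) = (4 - 8/3 + 36)*(-10) = (112/3)*(-10) = -1120/3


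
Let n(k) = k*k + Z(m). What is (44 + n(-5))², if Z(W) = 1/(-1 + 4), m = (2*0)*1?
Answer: 43264/9 ≈ 4807.1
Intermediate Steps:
m = 0 (m = 0*1 = 0)
Z(W) = ⅓ (Z(W) = 1/3 = ⅓)
n(k) = ⅓ + k² (n(k) = k*k + ⅓ = k² + ⅓ = ⅓ + k²)
(44 + n(-5))² = (44 + (⅓ + (-5)²))² = (44 + (⅓ + 25))² = (44 + 76/3)² = (208/3)² = 43264/9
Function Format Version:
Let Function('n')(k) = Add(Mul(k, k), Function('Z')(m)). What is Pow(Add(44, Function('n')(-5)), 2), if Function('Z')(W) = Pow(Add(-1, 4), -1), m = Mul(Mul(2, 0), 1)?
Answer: Rational(43264, 9) ≈ 4807.1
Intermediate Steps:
m = 0 (m = Mul(0, 1) = 0)
Function('Z')(W) = Rational(1, 3) (Function('Z')(W) = Pow(3, -1) = Rational(1, 3))
Function('n')(k) = Add(Rational(1, 3), Pow(k, 2)) (Function('n')(k) = Add(Mul(k, k), Rational(1, 3)) = Add(Pow(k, 2), Rational(1, 3)) = Add(Rational(1, 3), Pow(k, 2)))
Pow(Add(44, Function('n')(-5)), 2) = Pow(Add(44, Add(Rational(1, 3), Pow(-5, 2))), 2) = Pow(Add(44, Add(Rational(1, 3), 25)), 2) = Pow(Add(44, Rational(76, 3)), 2) = Pow(Rational(208, 3), 2) = Rational(43264, 9)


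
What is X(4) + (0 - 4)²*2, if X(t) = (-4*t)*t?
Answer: -32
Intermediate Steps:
X(t) = -4*t²
X(4) + (0 - 4)²*2 = -4*4² + (0 - 4)²*2 = -4*16 + (-4)²*2 = -64 + 16*2 = -64 + 32 = -32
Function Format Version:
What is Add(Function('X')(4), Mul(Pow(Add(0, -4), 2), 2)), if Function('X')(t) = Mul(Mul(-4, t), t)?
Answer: -32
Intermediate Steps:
Function('X')(t) = Mul(-4, Pow(t, 2))
Add(Function('X')(4), Mul(Pow(Add(0, -4), 2), 2)) = Add(Mul(-4, Pow(4, 2)), Mul(Pow(Add(0, -4), 2), 2)) = Add(Mul(-4, 16), Mul(Pow(-4, 2), 2)) = Add(-64, Mul(16, 2)) = Add(-64, 32) = -32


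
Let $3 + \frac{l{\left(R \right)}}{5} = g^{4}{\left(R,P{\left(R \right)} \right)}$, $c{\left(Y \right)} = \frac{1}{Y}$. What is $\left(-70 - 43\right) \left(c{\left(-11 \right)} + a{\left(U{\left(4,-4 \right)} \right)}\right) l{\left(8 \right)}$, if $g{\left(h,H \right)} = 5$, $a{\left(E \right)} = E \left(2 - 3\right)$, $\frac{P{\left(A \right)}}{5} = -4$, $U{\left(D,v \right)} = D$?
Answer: $\frac{15814350}{11} \approx 1.4377 \cdot 10^{6}$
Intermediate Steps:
$P{\left(A \right)} = -20$ ($P{\left(A \right)} = 5 \left(-4\right) = -20$)
$a{\left(E \right)} = - E$ ($a{\left(E \right)} = E \left(-1\right) = - E$)
$l{\left(R \right)} = 3110$ ($l{\left(R \right)} = -15 + 5 \cdot 5^{4} = -15 + 5 \cdot 625 = -15 + 3125 = 3110$)
$\left(-70 - 43\right) \left(c{\left(-11 \right)} + a{\left(U{\left(4,-4 \right)} \right)}\right) l{\left(8 \right)} = \left(-70 - 43\right) \left(\frac{1}{-11} - 4\right) 3110 = - 113 \left(- \frac{1}{11} - 4\right) 3110 = \left(-113\right) \left(- \frac{45}{11}\right) 3110 = \frac{5085}{11} \cdot 3110 = \frac{15814350}{11}$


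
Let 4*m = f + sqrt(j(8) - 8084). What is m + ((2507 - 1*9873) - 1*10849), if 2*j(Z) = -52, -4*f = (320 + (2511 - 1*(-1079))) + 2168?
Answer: -148759/8 + I*sqrt(8110)/4 ≈ -18595.0 + 22.514*I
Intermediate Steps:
f = -3039/2 (f = -((320 + (2511 - 1*(-1079))) + 2168)/4 = -((320 + (2511 + 1079)) + 2168)/4 = -((320 + 3590) + 2168)/4 = -(3910 + 2168)/4 = -1/4*6078 = -3039/2 ≈ -1519.5)
j(Z) = -26 (j(Z) = (1/2)*(-52) = -26)
m = -3039/8 + I*sqrt(8110)/4 (m = (-3039/2 + sqrt(-26 - 8084))/4 = (-3039/2 + sqrt(-8110))/4 = (-3039/2 + I*sqrt(8110))/4 = -3039/8 + I*sqrt(8110)/4 ≈ -379.88 + 22.514*I)
m + ((2507 - 1*9873) - 1*10849) = (-3039/8 + I*sqrt(8110)/4) + ((2507 - 1*9873) - 1*10849) = (-3039/8 + I*sqrt(8110)/4) + ((2507 - 9873) - 10849) = (-3039/8 + I*sqrt(8110)/4) + (-7366 - 10849) = (-3039/8 + I*sqrt(8110)/4) - 18215 = -148759/8 + I*sqrt(8110)/4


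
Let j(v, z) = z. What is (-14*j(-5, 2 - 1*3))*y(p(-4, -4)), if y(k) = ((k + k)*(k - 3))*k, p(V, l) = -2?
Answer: -560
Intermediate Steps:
y(k) = 2*k²*(-3 + k) (y(k) = ((2*k)*(-3 + k))*k = (2*k*(-3 + k))*k = 2*k²*(-3 + k))
(-14*j(-5, 2 - 1*3))*y(p(-4, -4)) = (-14*(2 - 1*3))*(2*(-2)²*(-3 - 2)) = (-14*(2 - 3))*(2*4*(-5)) = -14*(-1)*(-40) = 14*(-40) = -560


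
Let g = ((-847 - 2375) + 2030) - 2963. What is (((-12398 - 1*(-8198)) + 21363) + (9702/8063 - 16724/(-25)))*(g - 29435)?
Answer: -2195393472806/3665 ≈ -5.9902e+8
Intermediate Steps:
g = -4155 (g = (-3222 + 2030) - 2963 = -1192 - 2963 = -4155)
(((-12398 - 1*(-8198)) + 21363) + (9702/8063 - 16724/(-25)))*(g - 29435) = (((-12398 - 1*(-8198)) + 21363) + (9702/8063 - 16724/(-25)))*(-4155 - 29435) = (((-12398 + 8198) + 21363) + (9702*(1/8063) - 16724*(-1/25)))*(-33590) = ((-4200 + 21363) + (882/733 + 16724/25))*(-33590) = (17163 + 12280742/18325)*(-33590) = (326792717/18325)*(-33590) = -2195393472806/3665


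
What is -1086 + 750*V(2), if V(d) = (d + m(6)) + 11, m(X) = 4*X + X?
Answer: 31164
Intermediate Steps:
m(X) = 5*X
V(d) = 41 + d (V(d) = (d + 5*6) + 11 = (d + 30) + 11 = (30 + d) + 11 = 41 + d)
-1086 + 750*V(2) = -1086 + 750*(41 + 2) = -1086 + 750*43 = -1086 + 32250 = 31164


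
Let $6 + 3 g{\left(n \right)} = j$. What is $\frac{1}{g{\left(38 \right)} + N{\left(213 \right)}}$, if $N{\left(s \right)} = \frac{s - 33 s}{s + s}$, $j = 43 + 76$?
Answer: $\frac{3}{65} \approx 0.046154$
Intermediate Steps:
$j = 119$
$N{\left(s \right)} = -16$ ($N{\left(s \right)} = \frac{\left(-32\right) s}{2 s} = - 32 s \frac{1}{2 s} = -16$)
$g{\left(n \right)} = \frac{113}{3}$ ($g{\left(n \right)} = -2 + \frac{1}{3} \cdot 119 = -2 + \frac{119}{3} = \frac{113}{3}$)
$\frac{1}{g{\left(38 \right)} + N{\left(213 \right)}} = \frac{1}{\frac{113}{3} - 16} = \frac{1}{\frac{65}{3}} = \frac{3}{65}$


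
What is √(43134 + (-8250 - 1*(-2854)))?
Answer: √37738 ≈ 194.26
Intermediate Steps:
√(43134 + (-8250 - 1*(-2854))) = √(43134 + (-8250 + 2854)) = √(43134 - 5396) = √37738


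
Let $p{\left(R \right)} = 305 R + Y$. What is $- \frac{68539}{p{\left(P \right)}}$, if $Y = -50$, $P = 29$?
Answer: $- \frac{68539}{8795} \approx -7.793$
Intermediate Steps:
$p{\left(R \right)} = -50 + 305 R$ ($p{\left(R \right)} = 305 R - 50 = -50 + 305 R$)
$- \frac{68539}{p{\left(P \right)}} = - \frac{68539}{-50 + 305 \cdot 29} = - \frac{68539}{-50 + 8845} = - \frac{68539}{8795}$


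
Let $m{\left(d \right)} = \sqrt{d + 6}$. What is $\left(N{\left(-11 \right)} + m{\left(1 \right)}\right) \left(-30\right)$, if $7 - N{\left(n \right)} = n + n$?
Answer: $-870 - 30 \sqrt{7} \approx -949.37$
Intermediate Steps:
$N{\left(n \right)} = 7 - 2 n$ ($N{\left(n \right)} = 7 - \left(n + n\right) = 7 - 2 n$)
$m{\left(d \right)} = \sqrt{6 + d}$
$\left(N{\left(-11 \right)} + m{\left(1 \right)}\right) \left(-30\right) = \left(\left(7 - -22\right) + \sqrt{6 + 1}\right) \left(-30\right) = \left(\left(7 + 22\right) + \sqrt{7}\right) \left(-30\right) = \left(29 + \sqrt{7}\right) \left(-30\right) = -870 - 30 \sqrt{7}$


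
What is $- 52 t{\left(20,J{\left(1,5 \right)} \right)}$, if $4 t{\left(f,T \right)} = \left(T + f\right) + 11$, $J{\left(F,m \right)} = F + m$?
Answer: $-481$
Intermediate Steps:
$t{\left(f,T \right)} = \frac{11}{4} + \frac{T}{4} + \frac{f}{4}$ ($t{\left(f,T \right)} = \frac{\left(T + f\right) + 11}{4} = \frac{11 + T + f}{4} = \frac{11}{4} + \frac{T}{4} + \frac{f}{4}$)
$- 52 t{\left(20,J{\left(1,5 \right)} \right)} = - 52 \left(\frac{11}{4} + \frac{1 + 5}{4} + \frac{1}{4} \cdot 20\right) = - 52 \left(\frac{11}{4} + \frac{1}{4} \cdot 6 + 5\right) = - 52 \left(\frac{11}{4} + \frac{3}{2} + 5\right) = \left(-52\right) \frac{37}{4} = -481$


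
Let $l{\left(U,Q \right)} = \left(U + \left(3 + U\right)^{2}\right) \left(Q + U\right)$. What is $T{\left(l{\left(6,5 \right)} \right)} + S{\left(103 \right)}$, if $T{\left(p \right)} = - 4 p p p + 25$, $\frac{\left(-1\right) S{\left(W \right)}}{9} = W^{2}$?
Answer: $-3505965428$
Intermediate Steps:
$S{\left(W \right)} = - 9 W^{2}$
$l{\left(U,Q \right)} = \left(Q + U\right) \left(U + \left(3 + U\right)^{2}\right)$
$T{\left(p \right)} = 25 - 4 p^{3}$ ($T{\left(p \right)} = - 4 p^{2} p + 25 = - 4 p^{3} + 25 = 25 - 4 p^{3}$)
$T{\left(l{\left(6,5 \right)} \right)} + S{\left(103 \right)} = \left(25 - 4 \left(6^{2} + 5 \cdot 6 + 5 \left(3 + 6\right)^{2} + 6 \left(3 + 6\right)^{2}\right)^{3}\right) - 9 \cdot 103^{2} = \left(25 - 4 \left(36 + 30 + 5 \cdot 9^{2} + 6 \cdot 9^{2}\right)^{3}\right) - 95481 = \left(25 - 4 \left(36 + 30 + 5 \cdot 81 + 6 \cdot 81\right)^{3}\right) - 95481 = \left(25 - 4 \left(36 + 30 + 405 + 486\right)^{3}\right) - 95481 = \left(25 - 4 \cdot 957^{3}\right) - 95481 = \left(25 - 3505869972\right) - 95481 = -3505869947 - 95481 = -3505965428$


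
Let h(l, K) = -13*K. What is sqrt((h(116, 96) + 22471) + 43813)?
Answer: 2*sqrt(16259) ≈ 255.02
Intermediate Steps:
sqrt((h(116, 96) + 22471) + 43813) = sqrt((-13*96 + 22471) + 43813) = sqrt((-1248 + 22471) + 43813) = sqrt(21223 + 43813) = sqrt(65036) = 2*sqrt(16259)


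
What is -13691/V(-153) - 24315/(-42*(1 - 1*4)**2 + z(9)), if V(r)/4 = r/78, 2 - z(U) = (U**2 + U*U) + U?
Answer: 99836831/55794 ≈ 1789.4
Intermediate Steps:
z(U) = 2 - U - 2*U**2 (z(U) = 2 - ((U**2 + U*U) + U) = 2 - ((U**2 + U**2) + U) = 2 - (2*U**2 + U) = 2 - (U + 2*U**2) = 2 + (-U - 2*U**2) = 2 - U - 2*U**2)
V(r) = 2*r/39 (V(r) = 4*(r/78) = 2*r/39)
-13691/V(-153) - 24315/(-42*(1 - 1*4)**2 + z(9)) = -13691/((2/39)*(-153)) - 24315/(-42*(1 - 1*4)**2 + (2 - 1*9 - 2*9**2)) = -13691/(-102/13) - 24315/(-42*(1 - 4)**2 + (2 - 9 - 2*81)) = -13691*(-13/102) - 24315/(-42*(-3)**2 + (2 - 9 - 162)) = 177983/102 - 24315/(-42*9 - 169) = 177983/102 - 24315/(-378 - 169) = 177983/102 - 24315/(-547) = 177983/102 - 24315*(-1/547) = 177983/102 + 24315/547 = 99836831/55794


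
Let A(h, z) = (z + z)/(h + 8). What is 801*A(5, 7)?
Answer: 11214/13 ≈ 862.62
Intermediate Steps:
A(h, z) = 2*z/(8 + h) (A(h, z) = (2*z)/(8 + h) = 2*z/(8 + h))
801*A(5, 7) = 801*(2*7/(8 + 5)) = 801*(2*7/13) = 801*(2*7*(1/13)) = 801*(14/13) = 11214/13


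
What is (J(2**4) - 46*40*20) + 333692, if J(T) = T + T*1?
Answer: 296924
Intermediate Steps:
J(T) = 2*T (J(T) = T + T = 2*T)
(J(2**4) - 46*40*20) + 333692 = (2*2**4 - 46*40*20) + 333692 = (2*16 - 1840*20) + 333692 = (32 - 36800) + 333692 = -36768 + 333692 = 296924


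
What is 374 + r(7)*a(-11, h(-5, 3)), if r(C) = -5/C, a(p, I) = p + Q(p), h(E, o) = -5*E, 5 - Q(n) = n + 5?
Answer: 374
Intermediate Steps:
Q(n) = -n (Q(n) = 5 - (n + 5) = 5 - (5 + n) = 5 + (-5 - n) = -n)
a(p, I) = 0 (a(p, I) = p - p = 0)
374 + r(7)*a(-11, h(-5, 3)) = 374 - 5/7*0 = 374 + 0 = 374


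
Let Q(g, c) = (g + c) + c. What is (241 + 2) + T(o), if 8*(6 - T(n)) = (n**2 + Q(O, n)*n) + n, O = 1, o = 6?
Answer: 234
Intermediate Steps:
Q(g, c) = g + 2*c (Q(g, c) = (c + g) + c = g + 2*c)
T(n) = 6 - n/8 - n**2/8 - n*(1 + 2*n)/8 (T(n) = 6 - ((n**2 + (1 + 2*n)*n) + n)/8 = 6 - ((n**2 + n*(1 + 2*n)) + n)/8 = 6 - (n + n**2 + n*(1 + 2*n))/8 = 6 + (-n/8 - n**2/8 - n*(1 + 2*n)/8) = 6 - n/8 - n**2/8 - n*(1 + 2*n)/8)
(241 + 2) + T(o) = (241 + 2) + (6 - 3/8*6**2 - 1/4*6) = 243 + (6 - 3/8*36 - 3/2) = 243 + (6 - 27/2 - 3/2) = 243 - 9 = 234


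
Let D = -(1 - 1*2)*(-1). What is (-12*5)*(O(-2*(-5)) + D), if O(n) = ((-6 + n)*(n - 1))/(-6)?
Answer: 420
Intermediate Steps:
D = -1 (D = -(1 - 2)*(-1) = -1*(-1)*(-1) = 1*(-1) = -1)
O(n) = -(-1 + n)*(-6 + n)/6 (O(n) = ((-6 + n)*(-1 + n))*(-⅙) = ((-1 + n)*(-6 + n))*(-⅙) = -(-1 + n)*(-6 + n)/6)
(-12*5)*(O(-2*(-5)) + D) = (-12*5)*((-1 - (-2*(-5))²/6 + 7*(-2*(-5))/6) - 1) = -60*((-1 - ⅙*10² + (7/6)*10) - 1) = -60*((-1 - ⅙*100 + 35/3) - 1) = -60*((-1 - 50/3 + 35/3) - 1) = -60*(-6 - 1) = -60*(-7) = 420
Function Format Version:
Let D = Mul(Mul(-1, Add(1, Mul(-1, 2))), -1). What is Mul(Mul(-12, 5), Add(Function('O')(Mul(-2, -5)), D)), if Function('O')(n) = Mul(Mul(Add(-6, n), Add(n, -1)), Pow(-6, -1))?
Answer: 420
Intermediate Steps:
D = -1 (D = Mul(Mul(-1, Add(1, -2)), -1) = Mul(Mul(-1, -1), -1) = Mul(1, -1) = -1)
Function('O')(n) = Mul(Rational(-1, 6), Add(-1, n), Add(-6, n)) (Function('O')(n) = Mul(Mul(Add(-6, n), Add(-1, n)), Rational(-1, 6)) = Mul(Mul(Add(-1, n), Add(-6, n)), Rational(-1, 6)) = Mul(Rational(-1, 6), Add(-1, n), Add(-6, n)))
Mul(Mul(-12, 5), Add(Function('O')(Mul(-2, -5)), D)) = Mul(Mul(-12, 5), Add(Add(-1, Mul(Rational(-1, 6), Pow(Mul(-2, -5), 2)), Mul(Rational(7, 6), Mul(-2, -5))), -1)) = Mul(-60, Add(Add(-1, Mul(Rational(-1, 6), Pow(10, 2)), Mul(Rational(7, 6), 10)), -1)) = Mul(-60, Add(Add(-1, Mul(Rational(-1, 6), 100), Rational(35, 3)), -1)) = Mul(-60, Add(Add(-1, Rational(-50, 3), Rational(35, 3)), -1)) = Mul(-60, Add(-6, -1)) = Mul(-60, -7) = 420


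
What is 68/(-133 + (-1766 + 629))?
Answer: -34/635 ≈ -0.053543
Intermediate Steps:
68/(-133 + (-1766 + 629)) = 68/(-133 - 1137) = 68/(-1270) = -1/1270*68 = -34/635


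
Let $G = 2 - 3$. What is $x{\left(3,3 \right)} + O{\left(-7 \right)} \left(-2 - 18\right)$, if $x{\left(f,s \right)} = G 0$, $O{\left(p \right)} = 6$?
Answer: $-120$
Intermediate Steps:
$G = -1$ ($G = 2 - 3 = -1$)
$x{\left(f,s \right)} = 0$ ($x{\left(f,s \right)} = \left(-1\right) 0 = 0$)
$x{\left(3,3 \right)} + O{\left(-7 \right)} \left(-2 - 18\right) = 0 + 6 \left(-2 - 18\right) = 0 + 6 \left(-20\right) = 0 - 120 = -120$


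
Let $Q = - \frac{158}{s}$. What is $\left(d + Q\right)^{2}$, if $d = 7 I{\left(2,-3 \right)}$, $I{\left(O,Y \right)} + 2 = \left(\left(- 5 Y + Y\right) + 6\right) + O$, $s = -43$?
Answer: $\frac{31091776}{1849} \approx 16815.0$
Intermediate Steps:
$I{\left(O,Y \right)} = 4 + O - 4 Y$ ($I{\left(O,Y \right)} = -2 + \left(\left(\left(- 5 Y + Y\right) + 6\right) + O\right) = -2 - \left(-6 - O + 4 Y\right) = -2 + \left(6 + O - 4 Y\right) = 4 + O - 4 Y$)
$d = 126$ ($d = 7 \left(4 + 2 - -12\right) = 7 \left(4 + 2 + 12\right) = 7 \cdot 18 = 126$)
$Q = \frac{158}{43}$ ($Q = - \frac{158}{-43} = \left(-158\right) \left(- \frac{1}{43}\right) = \frac{158}{43} \approx 3.6744$)
$\left(d + Q\right)^{2} = \left(126 + \frac{158}{43}\right)^{2} = \left(\frac{5576}{43}\right)^{2} = \frac{31091776}{1849}$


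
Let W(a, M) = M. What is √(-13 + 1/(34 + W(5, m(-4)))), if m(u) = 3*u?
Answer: I*√6270/22 ≈ 3.5992*I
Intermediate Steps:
√(-13 + 1/(34 + W(5, m(-4)))) = √(-13 + 1/(34 + 3*(-4))) = √(-13 + 1/(34 - 12)) = √(-13 + 1/22) = √(-285/22) = I*√6270/22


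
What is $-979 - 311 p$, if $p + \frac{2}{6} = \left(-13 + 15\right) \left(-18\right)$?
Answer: $\frac{30962}{3} \approx 10321.0$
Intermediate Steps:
$p = - \frac{109}{3}$ ($p = - \frac{1}{3} + \left(-13 + 15\right) \left(-18\right) = - \frac{1}{3} + 2 \left(-18\right) = - \frac{1}{3} - 36 = - \frac{109}{3} \approx -36.333$)
$-979 - 311 p = -979 - - \frac{33899}{3} = -979 + \frac{33899}{3} = \frac{30962}{3}$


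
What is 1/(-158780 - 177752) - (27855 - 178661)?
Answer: 50751044791/336532 ≈ 1.5081e+5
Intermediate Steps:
1/(-158780 - 177752) - (27855 - 178661) = 1/(-336532) - 1*(-150806) = -1/336532 + 150806 = 50751044791/336532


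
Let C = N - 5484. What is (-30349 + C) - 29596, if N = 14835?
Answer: -50594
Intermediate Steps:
C = 9351 (C = 14835 - 5484 = 9351)
(-30349 + C) - 29596 = (-30349 + 9351) - 29596 = -20998 - 29596 = -50594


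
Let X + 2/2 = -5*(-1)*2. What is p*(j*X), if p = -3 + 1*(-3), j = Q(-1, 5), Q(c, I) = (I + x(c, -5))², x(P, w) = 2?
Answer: -2646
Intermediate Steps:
Q(c, I) = (2 + I)² (Q(c, I) = (I + 2)² = (2 + I)²)
j = 49 (j = (2 + 5)² = 7² = 49)
p = -6 (p = -3 - 3 = -6)
X = 9 (X = -1 - 5*(-1)*2 = -1 + 5*2 = -1 + 10 = 9)
p*(j*X) = -294*9 = -6*441 = -2646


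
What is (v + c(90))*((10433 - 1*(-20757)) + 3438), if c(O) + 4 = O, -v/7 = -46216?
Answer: 11205551544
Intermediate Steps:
v = 323512 (v = -7*(-46216) = 323512)
c(O) = -4 + O
(v + c(90))*((10433 - 1*(-20757)) + 3438) = (323512 + (-4 + 90))*((10433 - 1*(-20757)) + 3438) = (323512 + 86)*((10433 + 20757) + 3438) = 323598*(31190 + 3438) = 323598*34628 = 11205551544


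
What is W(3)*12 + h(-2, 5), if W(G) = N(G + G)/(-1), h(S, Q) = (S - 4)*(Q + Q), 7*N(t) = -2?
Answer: -396/7 ≈ -56.571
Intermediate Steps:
N(t) = -2/7 (N(t) = (⅐)*(-2) = -2/7)
h(S, Q) = 2*Q*(-4 + S) (h(S, Q) = (-4 + S)*(2*Q) = 2*Q*(-4 + S))
W(G) = 2/7 (W(G) = -2/7/(-1) = -2/7*(-1) = 2/7)
W(3)*12 + h(-2, 5) = (2/7)*12 + 2*5*(-4 - 2) = 24/7 + 2*5*(-6) = 24/7 - 60 = -396/7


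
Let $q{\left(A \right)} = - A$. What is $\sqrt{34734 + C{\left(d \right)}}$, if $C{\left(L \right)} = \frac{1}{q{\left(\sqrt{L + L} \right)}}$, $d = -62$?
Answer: $\frac{\sqrt{133517496 + 62 i \sqrt{31}}}{62} \approx 186.37 + 0.00024093 i$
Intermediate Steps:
$C{\left(L \right)} = - \frac{\sqrt{2}}{2 \sqrt{L}}$ ($C{\left(L \right)} = \frac{1}{\left(-1\right) \sqrt{L + L}} = \frac{1}{\left(-1\right) \sqrt{2 L}} = \frac{1}{\left(-1\right) \sqrt{2} \sqrt{L}} = - \frac{\sqrt{2}}{2 \sqrt{L}}$)
$\sqrt{34734 + C{\left(d \right)}} = \sqrt{34734 - \frac{\sqrt{2}}{2 i \sqrt{62}}} = \sqrt{34734 - \frac{\sqrt{2} \left(- \frac{i \sqrt{62}}{62}\right)}{2}} = \sqrt{34734 + \frac{i \sqrt{31}}{62}}$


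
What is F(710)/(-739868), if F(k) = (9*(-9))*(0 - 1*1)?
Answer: -81/739868 ≈ -0.00010948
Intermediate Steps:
F(k) = 81 (F(k) = -81*(0 - 1) = -81*(-1) = 81)
F(710)/(-739868) = 81/(-739868) = 81*(-1/739868) = -81/739868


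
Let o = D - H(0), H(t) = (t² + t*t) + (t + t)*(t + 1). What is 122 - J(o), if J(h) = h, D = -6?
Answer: 128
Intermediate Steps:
H(t) = 2*t² + 2*t*(1 + t) (H(t) = (t² + t²) + (2*t)*(1 + t) = 2*t² + 2*t*(1 + t))
o = -6 (o = -6 - 2*0*(1 + 2*0) = -6 - 2*0*(1 + 0) = -6 - 2*0 = -6 - 1*0 = -6 + 0 = -6)
122 - J(o) = 122 - 1*(-6) = 122 + 6 = 128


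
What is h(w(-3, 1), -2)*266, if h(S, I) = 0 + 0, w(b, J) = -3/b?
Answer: 0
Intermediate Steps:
h(S, I) = 0
h(w(-3, 1), -2)*266 = 0*266 = 0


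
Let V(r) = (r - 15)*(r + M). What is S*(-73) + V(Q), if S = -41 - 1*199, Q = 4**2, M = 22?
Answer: 17558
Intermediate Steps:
Q = 16
S = -240 (S = -41 - 199 = -240)
V(r) = (-15 + r)*(22 + r) (V(r) = (r - 15)*(r + 22) = (-15 + r)*(22 + r))
S*(-73) + V(Q) = -240*(-73) + (-330 + 16**2 + 7*16) = 17520 + (-330 + 256 + 112) = 17520 + 38 = 17558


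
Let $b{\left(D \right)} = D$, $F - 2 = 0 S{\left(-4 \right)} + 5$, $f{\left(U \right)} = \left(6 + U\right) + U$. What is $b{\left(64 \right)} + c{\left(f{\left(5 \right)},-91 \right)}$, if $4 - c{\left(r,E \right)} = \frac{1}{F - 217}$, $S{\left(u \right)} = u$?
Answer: $\frac{14281}{210} \approx 68.005$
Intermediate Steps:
$f{\left(U \right)} = 6 + 2 U$
$F = 7$ ($F = 2 + \left(0 \left(-4\right) + 5\right) = 2 + \left(0 + 5\right) = 2 + 5 = 7$)
$c{\left(r,E \right)} = \frac{841}{210}$ ($c{\left(r,E \right)} = 4 - \frac{1}{7 - 217} = 4 - \frac{1}{-210} = 4 - - \frac{1}{210} = 4 + \frac{1}{210} = \frac{841}{210}$)
$b{\left(64 \right)} + c{\left(f{\left(5 \right)},-91 \right)} = 64 + \frac{841}{210} = \frac{14281}{210}$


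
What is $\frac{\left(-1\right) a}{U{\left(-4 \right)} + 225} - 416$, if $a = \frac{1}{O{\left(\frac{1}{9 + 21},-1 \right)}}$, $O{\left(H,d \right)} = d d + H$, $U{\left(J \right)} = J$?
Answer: $- \frac{2850046}{6851} \approx -416.0$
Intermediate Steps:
$O{\left(H,d \right)} = H + d^{2}$ ($O{\left(H,d \right)} = d^{2} + H = H + d^{2}$)
$a = \frac{30}{31}$ ($a = \frac{1}{\frac{1}{9 + 21} + \left(-1\right)^{2}} = \frac{1}{\frac{1}{30} + 1} = \frac{1}{\frac{31}{30}} = \frac{30}{31} \approx 0.96774$)
$\frac{\left(-1\right) a}{U{\left(-4 \right)} + 225} - 416 = \frac{\left(-1\right) \frac{30}{31}}{-4 + 225} - 416 = \frac{1}{221} \left(- \frac{30}{31}\right) - 416 = - \frac{30}{6851} - 416 = - \frac{2850046}{6851}$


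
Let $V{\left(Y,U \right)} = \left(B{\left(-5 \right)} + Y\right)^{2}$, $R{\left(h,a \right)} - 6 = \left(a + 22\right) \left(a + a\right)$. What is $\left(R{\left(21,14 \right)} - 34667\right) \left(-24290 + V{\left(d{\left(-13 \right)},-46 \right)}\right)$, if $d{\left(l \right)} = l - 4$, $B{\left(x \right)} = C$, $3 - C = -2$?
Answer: $812585338$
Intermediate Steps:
$C = 5$ ($C = 3 - -2 = 3 + 2 = 5$)
$B{\left(x \right)} = 5$
$d{\left(l \right)} = -4 + l$
$R{\left(h,a \right)} = 6 + 2 a \left(22 + a\right)$ ($R{\left(h,a \right)} = 6 + \left(a + 22\right) \left(a + a\right) = 6 + \left(22 + a\right) 2 a = 6 + 2 a \left(22 + a\right)$)
$V{\left(Y,U \right)} = \left(5 + Y\right)^{2}$
$\left(R{\left(21,14 \right)} - 34667\right) \left(-24290 + V{\left(d{\left(-13 \right)},-46 \right)}\right) = \left(\left(6 + 2 \cdot 14^{2} + 44 \cdot 14\right) - 34667\right) \left(-24290 + \left(5 - 17\right)^{2}\right) = \left(\left(6 + 2 \cdot 196 + 616\right) - 34667\right) \left(-24290 + \left(5 - 17\right)^{2}\right) = \left(\left(6 + 392 + 616\right) - 34667\right) \left(-24290 + \left(-12\right)^{2}\right) = \left(1014 - 34667\right) \left(-24290 + 144\right) = \left(-33653\right) \left(-24146\right) = 812585338$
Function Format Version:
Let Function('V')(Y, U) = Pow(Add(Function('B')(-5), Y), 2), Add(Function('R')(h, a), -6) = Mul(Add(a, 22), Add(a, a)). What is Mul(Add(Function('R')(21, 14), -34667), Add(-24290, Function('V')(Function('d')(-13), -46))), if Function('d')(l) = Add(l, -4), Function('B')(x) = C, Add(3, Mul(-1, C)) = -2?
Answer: 812585338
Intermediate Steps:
C = 5 (C = Add(3, Mul(-1, -2)) = Add(3, 2) = 5)
Function('B')(x) = 5
Function('d')(l) = Add(-4, l)
Function('R')(h, a) = Add(6, Mul(2, a, Add(22, a))) (Function('R')(h, a) = Add(6, Mul(Add(a, 22), Add(a, a))) = Add(6, Mul(Add(22, a), Mul(2, a))) = Add(6, Mul(2, a, Add(22, a))))
Function('V')(Y, U) = Pow(Add(5, Y), 2)
Mul(Add(Function('R')(21, 14), -34667), Add(-24290, Function('V')(Function('d')(-13), -46))) = Mul(Add(Add(6, Mul(2, Pow(14, 2)), Mul(44, 14)), -34667), Add(-24290, Pow(Add(5, Add(-4, -13)), 2))) = Mul(Add(Add(6, Mul(2, 196), 616), -34667), Add(-24290, Pow(Add(5, -17), 2))) = Mul(Add(Add(6, 392, 616), -34667), Add(-24290, Pow(-12, 2))) = Mul(Add(1014, -34667), Add(-24290, 144)) = Mul(-33653, -24146) = 812585338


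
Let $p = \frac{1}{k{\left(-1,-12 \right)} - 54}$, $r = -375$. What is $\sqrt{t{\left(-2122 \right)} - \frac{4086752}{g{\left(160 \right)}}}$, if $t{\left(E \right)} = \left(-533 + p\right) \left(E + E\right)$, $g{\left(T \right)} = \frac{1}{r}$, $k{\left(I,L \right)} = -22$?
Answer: $\frac{\sqrt{554060672931}}{19} \approx 39176.0$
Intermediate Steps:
$p = - \frac{1}{76}$ ($p = \frac{1}{-22 - 54} = \frac{1}{-76} = - \frac{1}{76} \approx -0.013158$)
$g{\left(T \right)} = - \frac{1}{375}$ ($g{\left(T \right)} = \frac{1}{-375} = - \frac{1}{375}$)
$t{\left(E \right)} = - \frac{40509 E}{38}$ ($t{\left(E \right)} = \left(-533 - \frac{1}{76}\right) \left(E + E\right) = - \frac{40509 \cdot 2 E}{76} = - \frac{40509 E}{38}$)
$\sqrt{t{\left(-2122 \right)} - \frac{4086752}{g{\left(160 \right)}}} = \sqrt{\left(- \frac{40509}{38}\right) \left(-2122\right) - \frac{4086752}{- \frac{1}{375}}} = \sqrt{\frac{42980049}{19} - -1532532000} = \sqrt{\frac{42980049}{19} + 1532532000} = \sqrt{\frac{29161088049}{19}} = \frac{\sqrt{554060672931}}{19}$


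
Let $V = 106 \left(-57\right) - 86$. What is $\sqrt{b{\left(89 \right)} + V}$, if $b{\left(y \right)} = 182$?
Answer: $i \sqrt{5946} \approx 77.11 i$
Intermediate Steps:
$V = -6128$ ($V = -6042 - 86 = -6128$)
$\sqrt{b{\left(89 \right)} + V} = \sqrt{182 - 6128} = \sqrt{-5946} = i \sqrt{5946}$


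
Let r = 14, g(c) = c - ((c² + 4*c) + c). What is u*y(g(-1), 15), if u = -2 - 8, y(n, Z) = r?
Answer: -140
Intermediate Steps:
g(c) = -c² - 4*c (g(c) = c - (c² + 5*c) = c + (-c² - 5*c) = -c² - 4*c)
y(n, Z) = 14
u = -10
u*y(g(-1), 15) = -10*14 = -140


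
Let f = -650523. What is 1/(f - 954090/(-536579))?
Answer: -536579/349056026727 ≈ -1.5372e-6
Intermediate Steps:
1/(f - 954090/(-536579)) = 1/(-650523 - 954090/(-536579)) = 1/(-650523 - 954090*(-1/536579)) = 1/(-650523 + 954090/536579) = 1/(-349056026727/536579) = -536579/349056026727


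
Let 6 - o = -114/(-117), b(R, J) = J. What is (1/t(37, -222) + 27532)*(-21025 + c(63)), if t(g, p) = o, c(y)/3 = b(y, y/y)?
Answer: -56720624921/98 ≈ -5.7878e+8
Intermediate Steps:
c(y) = 3 (c(y) = 3*(y/y) = 3*1 = 3)
o = 196/39 (o = 6 - (-114)/(-117) = 6 - (-114)*(-1)/117 = 6 - 1*38/39 = 6 - 38/39 = 196/39 ≈ 5.0256)
t(g, p) = 196/39
(1/t(37, -222) + 27532)*(-21025 + c(63)) = (1/(196/39) + 27532)*(-21025 + 3) = (39/196 + 27532)*(-21022) = (5396311/196)*(-21022) = -56720624921/98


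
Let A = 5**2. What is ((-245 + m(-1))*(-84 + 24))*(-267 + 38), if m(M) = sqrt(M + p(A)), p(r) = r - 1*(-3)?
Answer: -3366300 + 41220*sqrt(3) ≈ -3.2949e+6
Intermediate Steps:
A = 25
p(r) = 3 + r (p(r) = r + 3 = 3 + r)
m(M) = sqrt(28 + M) (m(M) = sqrt(M + (3 + 25)) = sqrt(M + 28) = sqrt(28 + M))
((-245 + m(-1))*(-84 + 24))*(-267 + 38) = ((-245 + sqrt(28 - 1))*(-84 + 24))*(-267 + 38) = ((-245 + sqrt(27))*(-60))*(-229) = ((-245 + 3*sqrt(3))*(-60))*(-229) = (14700 - 180*sqrt(3))*(-229) = -3366300 + 41220*sqrt(3)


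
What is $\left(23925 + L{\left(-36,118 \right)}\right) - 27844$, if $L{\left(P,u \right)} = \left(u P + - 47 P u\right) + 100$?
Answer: $191589$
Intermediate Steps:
$L{\left(P,u \right)} = 100 - 46 P u$ ($L{\left(P,u \right)} = \left(P u - 47 P u\right) + 100 = - 46 P u + 100 = 100 - 46 P u$)
$\left(23925 + L{\left(-36,118 \right)}\right) - 27844 = \left(23925 - \left(-100 - 195408\right)\right) - 27844 = \left(23925 + \left(100 + 195408\right)\right) - 27844 = \left(23925 + 195508\right) - 27844 = 219433 - 27844 = 191589$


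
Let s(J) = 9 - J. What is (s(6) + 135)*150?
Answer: 20700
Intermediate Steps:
(s(6) + 135)*150 = ((9 - 1*6) + 135)*150 = ((9 - 6) + 135)*150 = (3 + 135)*150 = 138*150 = 20700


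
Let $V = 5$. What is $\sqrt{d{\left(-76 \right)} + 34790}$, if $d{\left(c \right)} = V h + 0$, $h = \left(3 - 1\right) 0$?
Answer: $7 \sqrt{710} \approx 186.52$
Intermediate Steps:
$h = 0$ ($h = 2 \cdot 0 = 0$)
$d{\left(c \right)} = 0$ ($d{\left(c \right)} = 5 \cdot 0 + 0 = 0 + 0 = 0$)
$\sqrt{d{\left(-76 \right)} + 34790} = \sqrt{0 + 34790} = \sqrt{34790} = 7 \sqrt{710}$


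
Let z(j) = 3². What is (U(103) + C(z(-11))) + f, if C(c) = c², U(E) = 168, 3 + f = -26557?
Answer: -26311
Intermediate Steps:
f = -26560 (f = -3 - 26557 = -26560)
z(j) = 9
(U(103) + C(z(-11))) + f = (168 + 9²) - 26560 = (168 + 81) - 26560 = 249 - 26560 = -26311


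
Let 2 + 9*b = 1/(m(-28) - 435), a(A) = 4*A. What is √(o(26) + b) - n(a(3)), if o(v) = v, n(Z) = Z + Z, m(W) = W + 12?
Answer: -24 + √47188581/1353 ≈ -18.923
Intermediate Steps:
m(W) = 12 + W
n(Z) = 2*Z
b = -301/1353 (b = -2/9 + 1/(9*((12 - 28) - 435)) = -2/9 + 1/(9*(-16 - 435)) = -2/9 + (⅑)/(-451) = -2/9 + (⅑)*(-1/451) = -2/9 - 1/4059 = -301/1353 ≈ -0.22247)
√(o(26) + b) - n(a(3)) = √(26 - 301/1353) - 2*4*3 = √(34877/1353) - 2*12 = √47188581/1353 - 1*24 = √47188581/1353 - 24 = -24 + √47188581/1353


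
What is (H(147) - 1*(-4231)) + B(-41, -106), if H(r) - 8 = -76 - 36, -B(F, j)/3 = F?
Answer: 4250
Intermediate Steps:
B(F, j) = -3*F
H(r) = -104 (H(r) = 8 + (-76 - 36) = 8 - 112 = -104)
(H(147) - 1*(-4231)) + B(-41, -106) = (-104 - 1*(-4231)) - 3*(-41) = (-104 + 4231) + 123 = 4127 + 123 = 4250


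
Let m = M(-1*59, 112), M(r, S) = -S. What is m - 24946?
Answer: -25058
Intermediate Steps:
m = -112 (m = -1*112 = -112)
m - 24946 = -112 - 24946 = -25058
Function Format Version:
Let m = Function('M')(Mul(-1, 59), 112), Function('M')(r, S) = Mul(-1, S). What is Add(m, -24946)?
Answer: -25058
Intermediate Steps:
m = -112 (m = Mul(-1, 112) = -112)
Add(m, -24946) = Add(-112, -24946) = -25058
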